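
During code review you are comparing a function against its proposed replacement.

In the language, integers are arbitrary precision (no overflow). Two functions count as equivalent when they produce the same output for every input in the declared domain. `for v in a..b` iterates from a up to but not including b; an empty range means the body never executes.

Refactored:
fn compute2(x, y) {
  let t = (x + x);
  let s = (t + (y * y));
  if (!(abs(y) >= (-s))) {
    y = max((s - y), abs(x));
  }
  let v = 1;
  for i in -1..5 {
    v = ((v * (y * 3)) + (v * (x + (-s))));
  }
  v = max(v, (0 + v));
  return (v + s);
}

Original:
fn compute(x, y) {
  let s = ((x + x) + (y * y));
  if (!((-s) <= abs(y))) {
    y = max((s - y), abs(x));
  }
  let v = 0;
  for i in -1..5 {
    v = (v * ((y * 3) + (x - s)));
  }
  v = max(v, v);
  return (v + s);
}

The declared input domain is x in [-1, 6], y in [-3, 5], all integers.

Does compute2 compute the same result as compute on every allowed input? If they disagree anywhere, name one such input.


Consider the input x=-1, y=-3.
compute: s = 7; (!((-s) <= abs(y))) -> false; v = 0; [i=-1]; v = 0; [i=0]; v = 0; [i=1]; v = 0; [i=2]; v = 0; [i=3]; v = 0; [i=4]; v = 0; v = 0; return 7
compute2: t = -2; s = 7; (!(abs(y) >= (-s))) -> false; v = 1; [i=-1]; v = -17; [i=0]; v = 289; [i=1]; v = -4913; [i=2]; v = 83521; [i=3]; v = -1419857; [i=4]; v = 24137569; v = 24137569; return 24137576
7 vs 24137576 — the two versions disagree here.
verdict: not equivalent; witness: x=-1, y=-3


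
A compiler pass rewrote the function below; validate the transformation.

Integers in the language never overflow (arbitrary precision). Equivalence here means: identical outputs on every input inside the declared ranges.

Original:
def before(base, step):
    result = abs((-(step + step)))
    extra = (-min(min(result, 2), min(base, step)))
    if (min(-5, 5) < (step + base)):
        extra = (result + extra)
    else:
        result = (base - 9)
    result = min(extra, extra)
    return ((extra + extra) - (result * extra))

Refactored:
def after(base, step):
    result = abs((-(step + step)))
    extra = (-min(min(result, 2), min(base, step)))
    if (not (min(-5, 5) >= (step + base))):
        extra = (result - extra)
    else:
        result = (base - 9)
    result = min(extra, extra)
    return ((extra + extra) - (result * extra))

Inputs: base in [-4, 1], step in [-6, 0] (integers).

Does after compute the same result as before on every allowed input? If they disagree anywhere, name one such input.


At base=-4, step=0: before gives -8, after gives -24.
verdict: not equivalent; witness: base=-4, step=0


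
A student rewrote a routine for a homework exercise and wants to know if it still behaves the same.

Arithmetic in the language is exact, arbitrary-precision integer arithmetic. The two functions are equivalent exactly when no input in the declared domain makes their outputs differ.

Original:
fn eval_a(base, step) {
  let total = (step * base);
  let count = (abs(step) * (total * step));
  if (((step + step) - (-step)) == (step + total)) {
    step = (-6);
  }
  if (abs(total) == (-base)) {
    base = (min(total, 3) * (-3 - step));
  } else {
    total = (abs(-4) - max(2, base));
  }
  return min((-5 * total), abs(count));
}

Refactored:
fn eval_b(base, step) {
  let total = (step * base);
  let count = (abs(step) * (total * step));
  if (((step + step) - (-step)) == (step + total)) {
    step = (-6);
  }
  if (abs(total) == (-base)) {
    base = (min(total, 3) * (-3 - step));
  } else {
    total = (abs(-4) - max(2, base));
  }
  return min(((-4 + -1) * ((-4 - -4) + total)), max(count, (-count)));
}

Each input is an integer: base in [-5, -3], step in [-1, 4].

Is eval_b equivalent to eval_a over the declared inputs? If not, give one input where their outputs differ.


This is a faithful refactor — constant usage differs, plus min/max/abs usage differs, plus arithmetic usage differs, but the computed results match everywhere.
As a probe, take base=-4, step=-1: eval_a runs total = 4; count = -4; (((step + step) - (-step)) == (step + total)) -> false; (abs(total) == (-base)) -> true; base = -6; return -20; eval_b runs total = 4; count = -4; (((step + step) - (-step)) == (step + total)) -> false; (abs(total) == (-base)) -> true; base = -6; return -20; both end at -20.
Across all 18 domain points the two functions coincide.
verdict: equivalent


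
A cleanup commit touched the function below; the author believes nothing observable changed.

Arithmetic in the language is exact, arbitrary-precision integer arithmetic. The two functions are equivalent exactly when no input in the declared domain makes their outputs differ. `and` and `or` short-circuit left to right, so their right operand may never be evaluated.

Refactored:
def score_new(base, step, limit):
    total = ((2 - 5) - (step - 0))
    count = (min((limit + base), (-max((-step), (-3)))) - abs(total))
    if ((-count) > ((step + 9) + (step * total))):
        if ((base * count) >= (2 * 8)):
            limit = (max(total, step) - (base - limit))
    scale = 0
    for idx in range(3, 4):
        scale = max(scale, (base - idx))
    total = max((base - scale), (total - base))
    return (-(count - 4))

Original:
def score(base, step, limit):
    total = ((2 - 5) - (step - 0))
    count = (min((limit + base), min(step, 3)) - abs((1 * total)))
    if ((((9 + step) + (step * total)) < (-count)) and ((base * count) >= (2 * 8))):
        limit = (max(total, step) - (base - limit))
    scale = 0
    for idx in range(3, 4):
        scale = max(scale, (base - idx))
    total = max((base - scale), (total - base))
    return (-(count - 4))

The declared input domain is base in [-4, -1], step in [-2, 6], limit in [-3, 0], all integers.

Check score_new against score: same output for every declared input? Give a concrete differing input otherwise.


Differences: comparison usage differs; constant usage differs; branching structure differs; min/max/abs usage differs; boolean connective usage differs; arithmetic usage differs; statement counts differ — yet all 144 inputs agree.
verdict: equivalent


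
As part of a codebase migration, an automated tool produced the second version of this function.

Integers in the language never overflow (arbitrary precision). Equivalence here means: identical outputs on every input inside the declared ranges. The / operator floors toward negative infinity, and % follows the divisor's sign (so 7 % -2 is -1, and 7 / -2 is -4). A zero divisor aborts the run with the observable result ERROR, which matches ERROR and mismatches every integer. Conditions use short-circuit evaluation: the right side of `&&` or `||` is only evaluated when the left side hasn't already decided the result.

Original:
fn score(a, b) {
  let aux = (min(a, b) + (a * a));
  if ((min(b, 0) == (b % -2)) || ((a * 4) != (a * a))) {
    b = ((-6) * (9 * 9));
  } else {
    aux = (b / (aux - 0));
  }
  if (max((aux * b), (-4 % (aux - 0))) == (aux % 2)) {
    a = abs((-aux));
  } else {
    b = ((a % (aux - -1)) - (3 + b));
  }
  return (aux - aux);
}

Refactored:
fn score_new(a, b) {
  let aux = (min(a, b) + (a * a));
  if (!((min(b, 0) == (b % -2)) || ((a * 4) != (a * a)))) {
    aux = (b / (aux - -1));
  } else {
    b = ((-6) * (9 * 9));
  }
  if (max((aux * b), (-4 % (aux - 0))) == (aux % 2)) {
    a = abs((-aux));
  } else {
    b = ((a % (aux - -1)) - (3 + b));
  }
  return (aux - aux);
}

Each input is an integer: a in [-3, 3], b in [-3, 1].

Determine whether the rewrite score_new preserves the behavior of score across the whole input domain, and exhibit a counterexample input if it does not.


Evaluate both at a=0, b=1.
score: aux := 0 | ((min(b, 0) == (b % -2)) || ((a * 4) != (a * a))): false | divide-by-zero, output ERROR
score_new: aux := 0 | (!((min(b, 0) == (b % -2)) || ((a * 4) != (a * a)))): true | aux := 1 | (max((aux * b), (-4 % (aux - 0))) == (aux % 2)): true | a := 1 | result 0
ERROR against 0: the behavior changed.
verdict: not equivalent; witness: a=0, b=1


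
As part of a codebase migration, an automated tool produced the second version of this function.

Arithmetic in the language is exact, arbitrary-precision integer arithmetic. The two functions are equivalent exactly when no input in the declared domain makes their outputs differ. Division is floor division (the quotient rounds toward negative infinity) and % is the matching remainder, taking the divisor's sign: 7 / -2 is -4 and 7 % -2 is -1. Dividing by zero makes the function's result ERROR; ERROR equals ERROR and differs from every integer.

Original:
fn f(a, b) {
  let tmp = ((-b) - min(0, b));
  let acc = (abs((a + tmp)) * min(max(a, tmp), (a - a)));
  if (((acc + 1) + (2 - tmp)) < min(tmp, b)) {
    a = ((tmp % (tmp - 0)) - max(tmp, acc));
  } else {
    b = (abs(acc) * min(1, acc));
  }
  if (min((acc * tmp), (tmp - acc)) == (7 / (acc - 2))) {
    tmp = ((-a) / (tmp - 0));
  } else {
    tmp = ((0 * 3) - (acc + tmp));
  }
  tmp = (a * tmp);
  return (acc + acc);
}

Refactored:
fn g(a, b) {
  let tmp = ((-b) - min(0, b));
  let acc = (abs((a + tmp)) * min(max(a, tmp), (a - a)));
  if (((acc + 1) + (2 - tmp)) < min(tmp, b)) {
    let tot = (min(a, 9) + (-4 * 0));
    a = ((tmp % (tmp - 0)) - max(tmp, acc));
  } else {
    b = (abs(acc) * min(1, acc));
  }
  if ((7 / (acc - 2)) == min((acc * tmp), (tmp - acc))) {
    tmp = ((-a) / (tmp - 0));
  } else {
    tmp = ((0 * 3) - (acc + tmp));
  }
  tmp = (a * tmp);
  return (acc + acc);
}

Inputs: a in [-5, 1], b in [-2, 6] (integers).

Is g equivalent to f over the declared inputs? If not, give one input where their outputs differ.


The two are interchangeable: arithmetic usage differs; also constant usage differs; also local variable names differ; also min/max/abs usage differs; also statement counts differ, and every declared input agrees.
Tracing a=-4, b=6: f: tmp becomes -6; next acc becomes -40; next (((acc + 1) + (2 - tmp)) < min(tmp, b)) evaluates to true; next a becomes 6; next (min((acc * tmp), (tmp - acc)) == (7 / (acc - 2))) evaluates to false; next tmp becomes 46; next tmp becomes 276; next final value -80 | g: tmp becomes -6; next acc becomes -40; next (((acc + 1) + (2 - tmp)) < min(tmp, b)) evaluates to true; next tot becomes -4; next a becomes 6; next ((7 / (acc - 2)) == min((acc * tmp), (tmp - acc))) evaluates to false; next tmp becomes 46; next tmp becomes 276; next final value -80 — matching result -80.
Across all 63 domain points the two functions coincide.
verdict: equivalent


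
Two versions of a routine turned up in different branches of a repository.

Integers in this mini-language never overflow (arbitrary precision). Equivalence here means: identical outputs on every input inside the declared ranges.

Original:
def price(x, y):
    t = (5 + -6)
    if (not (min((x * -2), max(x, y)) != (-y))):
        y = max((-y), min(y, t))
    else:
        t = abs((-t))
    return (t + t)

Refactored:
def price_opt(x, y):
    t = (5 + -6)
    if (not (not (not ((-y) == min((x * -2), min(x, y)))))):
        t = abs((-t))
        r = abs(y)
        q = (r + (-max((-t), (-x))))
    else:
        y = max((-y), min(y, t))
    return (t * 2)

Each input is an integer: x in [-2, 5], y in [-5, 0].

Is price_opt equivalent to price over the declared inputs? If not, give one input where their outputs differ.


There is a counterexample at x=-2, y=0: -2 on one side, 2 on the other.
price: t becomes -1; next (not (min((x * -2), max(x, y)) != (-y))) evaluates to true; next y becomes 0; next final value -2
price_opt: t becomes -1; next (not (not (not ((-y) == min((x * -2), min(x, y)))))) evaluates to true; next t becomes 1; next r becomes 0; next q becomes -2; next final value 2
verdict: not equivalent; witness: x=-2, y=0


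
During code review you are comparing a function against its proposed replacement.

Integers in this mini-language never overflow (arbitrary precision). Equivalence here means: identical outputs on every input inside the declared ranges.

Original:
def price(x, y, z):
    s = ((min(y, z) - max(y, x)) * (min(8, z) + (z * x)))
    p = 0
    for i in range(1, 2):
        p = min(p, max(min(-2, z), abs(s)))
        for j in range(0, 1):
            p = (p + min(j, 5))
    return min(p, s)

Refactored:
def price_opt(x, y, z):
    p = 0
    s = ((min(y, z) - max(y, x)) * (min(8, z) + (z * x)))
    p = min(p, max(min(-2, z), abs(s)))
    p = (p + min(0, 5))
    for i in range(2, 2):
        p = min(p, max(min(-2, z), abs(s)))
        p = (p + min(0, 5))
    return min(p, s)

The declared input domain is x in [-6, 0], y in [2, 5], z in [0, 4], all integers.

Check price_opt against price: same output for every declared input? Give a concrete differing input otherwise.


Reading the diff, among the changes: statement counts differ; min/max/abs usage differs; constant usage differs; arithmetic usage differs; local variable names differ; loop structure differs.
Tracing x=-3, y=4, z=1: price: s := 6 | p := 0 | iter i=1: | p := 0 | iter j=0: | p := 0 | result 0 | price_opt: p := 0 | s := 6 | p := 0 | p := 0 | loop over i: empty range | result 0 — matching result 0.
An exhaustive pass over the 140 declared inputs shows identical outputs.
verdict: equivalent


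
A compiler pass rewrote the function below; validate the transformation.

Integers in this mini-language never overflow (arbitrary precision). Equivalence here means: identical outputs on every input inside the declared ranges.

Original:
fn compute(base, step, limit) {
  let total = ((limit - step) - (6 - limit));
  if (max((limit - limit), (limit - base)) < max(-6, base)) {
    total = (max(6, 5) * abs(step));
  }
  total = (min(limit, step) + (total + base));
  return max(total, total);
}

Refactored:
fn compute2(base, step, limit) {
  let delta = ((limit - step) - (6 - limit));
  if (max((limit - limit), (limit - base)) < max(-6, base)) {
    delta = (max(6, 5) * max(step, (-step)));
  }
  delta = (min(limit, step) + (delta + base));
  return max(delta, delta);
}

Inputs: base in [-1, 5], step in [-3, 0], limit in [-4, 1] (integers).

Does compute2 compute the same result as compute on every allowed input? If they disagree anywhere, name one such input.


Side by side, the visible changes include: local variable names differ, plus min/max/abs usage differs.
One worked example (base=3, step=-2, limit=-3) — compute: total := -10 | (max((limit - limit), (limit - base)) < max(-6, base)): true | total := 12 | total := 12 | result 12; compute2: delta := -10 | (max((limit - limit), (limit - base)) < max(-6, base)): true | delta := 12 | delta := 12 | result 12; agreement on 12.
Across all 168 domain points the two functions coincide.
verdict: equivalent


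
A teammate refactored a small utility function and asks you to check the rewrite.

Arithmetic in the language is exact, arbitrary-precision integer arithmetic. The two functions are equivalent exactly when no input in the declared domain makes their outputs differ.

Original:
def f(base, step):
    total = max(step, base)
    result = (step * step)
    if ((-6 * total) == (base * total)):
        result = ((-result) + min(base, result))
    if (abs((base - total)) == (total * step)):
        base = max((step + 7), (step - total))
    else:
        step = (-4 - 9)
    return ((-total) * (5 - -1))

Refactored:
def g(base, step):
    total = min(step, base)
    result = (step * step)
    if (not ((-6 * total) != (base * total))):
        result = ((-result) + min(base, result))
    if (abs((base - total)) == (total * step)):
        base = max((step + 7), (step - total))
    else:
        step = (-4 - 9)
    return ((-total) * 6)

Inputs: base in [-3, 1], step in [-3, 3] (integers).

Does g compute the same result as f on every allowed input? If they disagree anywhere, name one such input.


Run the pair on base=-3, step=-2.
f: total := -2 | result := 4 | ((-6 * total) == (base * total)): false | (abs((base - total)) == (total * step)): false | step := -13 | result 12
g: total := -3 | result := 4 | (not ((-6 * total) != (base * total))): false | (abs((base - total)) == (total * step)): false | step := -13 | result 18
12 != 18, so the rewrite changes behavior.
verdict: not equivalent; witness: base=-3, step=-2


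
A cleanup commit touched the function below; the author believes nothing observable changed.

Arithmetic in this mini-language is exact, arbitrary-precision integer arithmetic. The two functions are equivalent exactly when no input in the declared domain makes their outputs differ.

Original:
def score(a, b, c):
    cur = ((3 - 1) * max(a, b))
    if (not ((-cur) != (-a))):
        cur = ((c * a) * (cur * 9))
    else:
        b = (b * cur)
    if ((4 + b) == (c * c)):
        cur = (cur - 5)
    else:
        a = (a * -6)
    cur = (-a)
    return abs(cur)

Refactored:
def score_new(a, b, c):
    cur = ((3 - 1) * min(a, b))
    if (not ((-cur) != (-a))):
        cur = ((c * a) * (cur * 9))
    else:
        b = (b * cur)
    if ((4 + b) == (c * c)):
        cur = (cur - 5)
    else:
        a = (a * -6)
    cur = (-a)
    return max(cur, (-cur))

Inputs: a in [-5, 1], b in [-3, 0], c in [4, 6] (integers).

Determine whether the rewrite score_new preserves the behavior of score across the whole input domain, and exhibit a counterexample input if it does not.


Evaluate both at a=-3, b=-2, c=4.
score: cur = -4; (not ((-cur) != (-a))) -> false; b = 8; ((4 + b) == (c * c)) -> false; a = 18; cur = -18; return 18
score_new: cur = -6; (not ((-cur) != (-a))) -> false; b = 12; ((4 + b) == (c * c)) -> true; cur = -11; cur = 3; return 3
18 vs 3 — the two versions disagree here.
verdict: not equivalent; witness: a=-3, b=-2, c=4


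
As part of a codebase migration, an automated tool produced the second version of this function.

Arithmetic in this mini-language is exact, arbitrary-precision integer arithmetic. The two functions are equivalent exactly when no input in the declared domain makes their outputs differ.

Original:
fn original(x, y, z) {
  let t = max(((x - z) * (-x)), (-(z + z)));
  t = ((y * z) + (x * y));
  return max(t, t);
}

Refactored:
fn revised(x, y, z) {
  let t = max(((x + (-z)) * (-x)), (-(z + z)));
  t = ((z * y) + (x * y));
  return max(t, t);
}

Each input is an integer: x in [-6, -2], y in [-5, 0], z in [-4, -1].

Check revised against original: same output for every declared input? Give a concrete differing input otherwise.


Side by side, the visible changes include: arithmetic usage differs.
One worked example (x=-3, y=-2, z=-4) — original: t becomes 8; next t becomes 14; next final value 14; revised: t becomes 8; next t becomes 14; next final value 14; agreement on 14.
Every one of the 120 inputs gives matching results.
verdict: equivalent


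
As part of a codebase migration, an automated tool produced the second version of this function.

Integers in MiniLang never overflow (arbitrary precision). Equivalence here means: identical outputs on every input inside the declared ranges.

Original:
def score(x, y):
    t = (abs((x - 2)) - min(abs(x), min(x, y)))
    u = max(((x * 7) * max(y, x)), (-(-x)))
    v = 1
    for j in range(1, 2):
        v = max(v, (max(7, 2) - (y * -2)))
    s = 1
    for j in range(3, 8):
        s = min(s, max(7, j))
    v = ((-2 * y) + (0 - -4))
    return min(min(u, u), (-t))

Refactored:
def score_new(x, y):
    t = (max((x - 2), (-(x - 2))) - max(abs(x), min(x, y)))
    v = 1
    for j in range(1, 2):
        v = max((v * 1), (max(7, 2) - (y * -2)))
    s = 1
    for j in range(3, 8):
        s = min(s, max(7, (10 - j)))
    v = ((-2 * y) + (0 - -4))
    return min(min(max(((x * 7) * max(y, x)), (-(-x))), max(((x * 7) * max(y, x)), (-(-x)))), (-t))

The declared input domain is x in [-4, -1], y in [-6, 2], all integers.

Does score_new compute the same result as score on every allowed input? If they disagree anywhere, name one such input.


There is a counterexample at x=-4, y=-6: -12 on one side, -2 on the other.
score: t=12, then u=112, then v=1, then (j=1), then v=1, then s=1, then (j=3), then s=1, then (j=4), then s=1, then (j=5), then s=1, then (j=6), then s=1, then (j=7), then s=1, then v=16, then returns -12
score_new: t=2, then v=1, then (j=1), then v=1, then s=1, then (j=3), then s=1, then (j=4), then s=1, then (j=5), then s=1, then (j=6), then s=1, then (j=7), then s=1, then v=16, then returns -2
verdict: not equivalent; witness: x=-4, y=-6


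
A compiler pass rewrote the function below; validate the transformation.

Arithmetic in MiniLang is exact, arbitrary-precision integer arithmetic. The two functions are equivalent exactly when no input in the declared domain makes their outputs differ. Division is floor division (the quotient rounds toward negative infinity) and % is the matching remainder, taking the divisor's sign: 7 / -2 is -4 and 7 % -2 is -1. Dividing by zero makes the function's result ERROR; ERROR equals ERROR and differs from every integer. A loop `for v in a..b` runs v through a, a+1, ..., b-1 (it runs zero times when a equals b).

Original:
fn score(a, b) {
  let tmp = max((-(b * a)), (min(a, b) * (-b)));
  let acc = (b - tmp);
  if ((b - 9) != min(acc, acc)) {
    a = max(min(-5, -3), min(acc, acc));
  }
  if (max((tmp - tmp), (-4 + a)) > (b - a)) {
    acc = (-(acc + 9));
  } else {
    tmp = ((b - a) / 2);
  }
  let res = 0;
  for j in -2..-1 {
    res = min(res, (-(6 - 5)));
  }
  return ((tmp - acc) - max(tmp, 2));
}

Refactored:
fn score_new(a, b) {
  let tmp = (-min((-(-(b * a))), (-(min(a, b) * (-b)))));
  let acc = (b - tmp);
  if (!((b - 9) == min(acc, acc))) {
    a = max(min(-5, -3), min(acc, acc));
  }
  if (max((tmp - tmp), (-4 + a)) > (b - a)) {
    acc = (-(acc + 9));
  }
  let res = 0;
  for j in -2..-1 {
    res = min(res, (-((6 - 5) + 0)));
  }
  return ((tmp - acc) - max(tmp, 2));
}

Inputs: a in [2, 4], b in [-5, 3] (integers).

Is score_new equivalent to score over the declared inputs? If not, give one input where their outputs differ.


The rewrite breaks on a=2, b=-5, where the results are 13 and 15.
score: tmp becomes 10; next acc becomes -15; next ((b - 9) != min(acc, acc)) evaluates to true; next a becomes -5; next (max((tmp - tmp), (-4 + a)) > (b - a)) evaluates to false; next tmp becomes 0; next res becomes 0; next at j=-2:; next res becomes -1; next final value 13
score_new: tmp becomes 10; next acc becomes -15; next (!((b - 9) == min(acc, acc))) evaluates to true; next a becomes -5; next (max((tmp - tmp), (-4 + a)) > (b - a)) evaluates to false; next res becomes 0; next at j=-2:; next res becomes -1; next final value 15
verdict: not equivalent; witness: a=2, b=-5


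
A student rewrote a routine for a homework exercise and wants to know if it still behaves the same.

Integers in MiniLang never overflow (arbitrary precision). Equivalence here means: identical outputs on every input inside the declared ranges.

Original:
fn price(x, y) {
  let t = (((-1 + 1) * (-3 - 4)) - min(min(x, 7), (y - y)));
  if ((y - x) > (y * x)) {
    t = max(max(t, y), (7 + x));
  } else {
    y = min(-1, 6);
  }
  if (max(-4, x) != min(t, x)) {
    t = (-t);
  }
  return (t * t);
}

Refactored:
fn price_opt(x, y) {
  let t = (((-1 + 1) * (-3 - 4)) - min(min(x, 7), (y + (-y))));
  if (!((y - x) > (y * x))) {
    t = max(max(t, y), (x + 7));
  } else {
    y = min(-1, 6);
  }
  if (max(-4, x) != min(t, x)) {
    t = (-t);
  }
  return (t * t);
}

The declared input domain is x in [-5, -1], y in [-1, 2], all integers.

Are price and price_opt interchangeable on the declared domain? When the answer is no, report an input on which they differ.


Input x=-3, y=-1: 9 from price versus 16 from price_opt.
verdict: not equivalent; witness: x=-3, y=-1


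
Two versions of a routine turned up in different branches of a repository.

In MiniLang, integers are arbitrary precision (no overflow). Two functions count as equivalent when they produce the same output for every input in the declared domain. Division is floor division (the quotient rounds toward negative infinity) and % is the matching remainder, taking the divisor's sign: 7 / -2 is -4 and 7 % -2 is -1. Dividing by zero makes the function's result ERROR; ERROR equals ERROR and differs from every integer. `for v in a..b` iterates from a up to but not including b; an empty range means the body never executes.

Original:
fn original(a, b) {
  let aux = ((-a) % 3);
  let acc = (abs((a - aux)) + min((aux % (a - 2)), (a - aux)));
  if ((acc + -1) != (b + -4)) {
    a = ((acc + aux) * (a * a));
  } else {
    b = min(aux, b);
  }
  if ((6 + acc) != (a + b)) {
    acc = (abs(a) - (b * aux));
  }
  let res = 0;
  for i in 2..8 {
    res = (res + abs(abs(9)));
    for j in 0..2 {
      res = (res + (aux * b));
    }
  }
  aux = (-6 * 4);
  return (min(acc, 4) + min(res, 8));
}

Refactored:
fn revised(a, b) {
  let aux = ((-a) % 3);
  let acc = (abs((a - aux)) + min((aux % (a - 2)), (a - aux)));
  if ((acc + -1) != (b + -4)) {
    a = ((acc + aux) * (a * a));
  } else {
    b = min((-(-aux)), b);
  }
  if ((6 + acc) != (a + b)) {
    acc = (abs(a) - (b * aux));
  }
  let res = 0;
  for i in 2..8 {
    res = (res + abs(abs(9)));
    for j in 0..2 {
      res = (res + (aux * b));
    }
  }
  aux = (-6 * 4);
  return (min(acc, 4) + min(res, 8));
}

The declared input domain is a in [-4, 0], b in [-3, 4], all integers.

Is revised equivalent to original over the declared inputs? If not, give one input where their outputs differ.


The two are interchangeable: same computation, different form, and every declared input agrees.
As a probe, take a=-2, b=2: original runs aux := 2 | acc := 0 | ((acc + -1) != (b + -4)): true | a := 8 | ((6 + acc) != (a + b)): true | acc := 4 | res := 0 | iter i=2: | res := 9 | iter j=0: | res := 13 | iter j=1: | res := 17 | iter i=3: | res := 26 | iter j=0: | res := 30 | iter j=1: | res := 34 | iter i=4: | res := 43 | iter j=0: | res := 47 | iter j=1: | res := 51 | iter i=5: | res := 60 | iter j=0: | res := 64 | iter j=1: | res := 68 | iter i=6: | res := 77 | iter j=0: | res := 81 | iter j=1: | res := 85 | iter i=7: | res := 94 | iter j=0: | res := 98 | iter j=1: | res := 102 | aux := -24 | result 12; revised runs aux := 2 | acc := 0 | ((acc + -1) != (b + -4)): true | a := 8 | ((6 + acc) != (a + b)): true | acc := 4 | res := 0 | iter i=2: | res := 9 | iter j=0: | res := 13 | iter j=1: | res := 17 | iter i=3: | res := 26 | iter j=0: | res := 30 | iter j=1: | res := 34 | iter i=4: | res := 43 | iter j=0: | res := 47 | iter j=1: | res := 51 | iter i=5: | res := 60 | iter j=0: | res := 64 | iter j=1: | res := 68 | iter i=6: | res := 77 | iter j=0: | res := 81 | iter j=1: | res := 85 | iter i=7: | res := 94 | iter j=0: | res := 98 | iter j=1: | res := 102 | aux := -24 | result 12; both end at 12.
An exhaustive pass over the 40 declared inputs shows identical outputs.
verdict: equivalent


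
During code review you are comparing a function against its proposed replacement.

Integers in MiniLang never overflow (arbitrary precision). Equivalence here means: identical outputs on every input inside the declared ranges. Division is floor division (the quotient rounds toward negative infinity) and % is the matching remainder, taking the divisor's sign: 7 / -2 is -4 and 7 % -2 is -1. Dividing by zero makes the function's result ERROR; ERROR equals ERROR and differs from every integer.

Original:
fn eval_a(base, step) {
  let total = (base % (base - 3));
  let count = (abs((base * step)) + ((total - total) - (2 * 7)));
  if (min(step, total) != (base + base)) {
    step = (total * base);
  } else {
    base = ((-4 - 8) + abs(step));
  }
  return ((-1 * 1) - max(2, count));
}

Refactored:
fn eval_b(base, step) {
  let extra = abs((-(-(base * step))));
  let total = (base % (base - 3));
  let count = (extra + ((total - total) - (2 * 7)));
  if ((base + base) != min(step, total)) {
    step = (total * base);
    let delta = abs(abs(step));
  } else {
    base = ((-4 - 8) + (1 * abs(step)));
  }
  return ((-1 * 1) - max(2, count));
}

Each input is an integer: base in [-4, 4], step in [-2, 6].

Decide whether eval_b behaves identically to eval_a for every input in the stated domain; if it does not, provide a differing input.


The two are interchangeable: arithmetic usage differs; also constant usage differs; also statement counts differ; also local variable names differ; also min/max/abs usage differs, and every declared input agrees.
Spot check at base=-2, step=4 — eval_a: total = -2; count = -6; (min(step, total) != (base + base)) -> true; step = 4; return -3. eval_b: extra = 8; total = -2; count = -6; ((base + base) != min(step, total)) -> true; step = 4; delta = 4; return -3. Both give -3.
Every one of the 81 inputs gives matching results.
verdict: equivalent


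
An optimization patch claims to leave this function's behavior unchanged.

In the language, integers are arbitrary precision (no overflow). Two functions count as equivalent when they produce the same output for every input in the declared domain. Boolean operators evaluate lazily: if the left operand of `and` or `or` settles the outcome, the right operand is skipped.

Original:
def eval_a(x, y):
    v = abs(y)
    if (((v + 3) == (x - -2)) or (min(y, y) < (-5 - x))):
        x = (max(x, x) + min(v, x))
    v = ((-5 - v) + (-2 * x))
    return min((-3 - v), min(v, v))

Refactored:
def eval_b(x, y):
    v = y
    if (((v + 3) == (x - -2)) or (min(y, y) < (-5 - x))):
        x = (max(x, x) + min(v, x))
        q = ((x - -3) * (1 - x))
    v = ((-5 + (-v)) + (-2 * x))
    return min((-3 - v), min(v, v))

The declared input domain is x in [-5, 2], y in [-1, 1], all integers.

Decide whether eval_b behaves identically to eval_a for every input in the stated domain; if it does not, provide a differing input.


Evaluate both at x=-5, y=-1.
eval_a: v=1, then (((v + 3) == (x - -2)) or (min(y, y) < (-5 - x))) is true, then x=-10, then v=14, then returns -17
eval_b: v=-1, then (((v + 3) == (x - -2)) or (min(y, y) < (-5 - x))) is true, then x=-10, then q=-77, then v=16, then returns -19
-17 against -19: the behavior changed.
verdict: not equivalent; witness: x=-5, y=-1


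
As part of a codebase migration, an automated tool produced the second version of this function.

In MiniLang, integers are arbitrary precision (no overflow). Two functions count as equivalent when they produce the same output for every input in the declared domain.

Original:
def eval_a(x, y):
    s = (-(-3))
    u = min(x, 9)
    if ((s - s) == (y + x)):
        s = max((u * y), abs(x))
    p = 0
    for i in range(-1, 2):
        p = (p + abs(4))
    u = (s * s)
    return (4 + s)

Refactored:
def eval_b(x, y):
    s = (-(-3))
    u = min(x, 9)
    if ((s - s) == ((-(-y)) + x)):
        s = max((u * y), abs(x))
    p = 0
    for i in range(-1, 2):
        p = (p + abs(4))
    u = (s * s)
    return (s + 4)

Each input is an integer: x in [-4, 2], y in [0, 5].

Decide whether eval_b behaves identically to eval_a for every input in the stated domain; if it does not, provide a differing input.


The two are interchangeable: same computation, different form, and every declared input agrees.
Tracing x=-3, y=1: eval_a: s = 3; u = -3; ((s - s) == (y + x)) -> false; p = 0; [i=-1]; p = 4; [i=0]; p = 8; [i=1]; p = 12; u = 9; return 7 | eval_b: s = 3; u = -3; ((s - s) == ((-(-y)) + x)) -> false; p = 0; [i=-1]; p = 4; [i=0]; p = 8; [i=1]; p = 12; u = 9; return 7 — matching result 7.
Every one of the 42 inputs gives matching results.
verdict: equivalent


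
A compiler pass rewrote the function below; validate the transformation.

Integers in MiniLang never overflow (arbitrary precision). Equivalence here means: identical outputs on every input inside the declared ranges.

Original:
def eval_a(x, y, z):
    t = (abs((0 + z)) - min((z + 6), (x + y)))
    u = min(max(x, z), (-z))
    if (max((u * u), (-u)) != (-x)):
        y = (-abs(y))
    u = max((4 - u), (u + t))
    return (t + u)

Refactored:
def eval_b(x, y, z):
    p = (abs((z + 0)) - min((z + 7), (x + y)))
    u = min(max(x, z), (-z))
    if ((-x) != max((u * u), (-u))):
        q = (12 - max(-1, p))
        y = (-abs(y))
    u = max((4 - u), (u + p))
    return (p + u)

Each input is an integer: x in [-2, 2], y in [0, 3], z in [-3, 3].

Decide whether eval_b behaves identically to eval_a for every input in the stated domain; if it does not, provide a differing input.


At x=1, y=3, z=-3: eval_a gives 3, eval_b gives 2.
verdict: not equivalent; witness: x=1, y=3, z=-3


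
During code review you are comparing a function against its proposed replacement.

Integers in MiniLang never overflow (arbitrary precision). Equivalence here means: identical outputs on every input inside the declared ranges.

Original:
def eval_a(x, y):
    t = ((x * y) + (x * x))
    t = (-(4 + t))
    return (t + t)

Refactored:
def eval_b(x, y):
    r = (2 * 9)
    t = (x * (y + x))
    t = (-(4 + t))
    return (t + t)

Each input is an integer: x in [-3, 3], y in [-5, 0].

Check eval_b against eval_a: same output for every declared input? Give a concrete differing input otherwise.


Beyond behavior-preserving changes, the revision adds an assignment to `r` whose value nothing reads; all 42 inputs agree.
verdict: equivalent


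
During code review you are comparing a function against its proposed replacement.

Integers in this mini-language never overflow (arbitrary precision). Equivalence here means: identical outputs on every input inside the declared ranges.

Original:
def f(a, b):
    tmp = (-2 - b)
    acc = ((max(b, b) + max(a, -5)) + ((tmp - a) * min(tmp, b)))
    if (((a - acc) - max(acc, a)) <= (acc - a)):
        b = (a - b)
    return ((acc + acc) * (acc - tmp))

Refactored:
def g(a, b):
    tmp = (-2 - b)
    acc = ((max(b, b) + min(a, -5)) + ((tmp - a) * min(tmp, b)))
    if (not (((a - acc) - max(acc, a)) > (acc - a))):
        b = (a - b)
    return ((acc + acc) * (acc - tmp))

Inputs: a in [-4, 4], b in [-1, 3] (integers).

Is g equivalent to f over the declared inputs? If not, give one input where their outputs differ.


Evaluate both at a=-4, b=-1.
f: tmp := -1 | acc := -8 | (((a - acc) - max(acc, a)) <= (acc - a)): false | result 112
g: tmp := -1 | acc := -9 | (not (((a - acc) - max(acc, a)) > (acc - a))): false | result 144
112 and 144 differ, so these are not the same function on this domain.
verdict: not equivalent; witness: a=-4, b=-1


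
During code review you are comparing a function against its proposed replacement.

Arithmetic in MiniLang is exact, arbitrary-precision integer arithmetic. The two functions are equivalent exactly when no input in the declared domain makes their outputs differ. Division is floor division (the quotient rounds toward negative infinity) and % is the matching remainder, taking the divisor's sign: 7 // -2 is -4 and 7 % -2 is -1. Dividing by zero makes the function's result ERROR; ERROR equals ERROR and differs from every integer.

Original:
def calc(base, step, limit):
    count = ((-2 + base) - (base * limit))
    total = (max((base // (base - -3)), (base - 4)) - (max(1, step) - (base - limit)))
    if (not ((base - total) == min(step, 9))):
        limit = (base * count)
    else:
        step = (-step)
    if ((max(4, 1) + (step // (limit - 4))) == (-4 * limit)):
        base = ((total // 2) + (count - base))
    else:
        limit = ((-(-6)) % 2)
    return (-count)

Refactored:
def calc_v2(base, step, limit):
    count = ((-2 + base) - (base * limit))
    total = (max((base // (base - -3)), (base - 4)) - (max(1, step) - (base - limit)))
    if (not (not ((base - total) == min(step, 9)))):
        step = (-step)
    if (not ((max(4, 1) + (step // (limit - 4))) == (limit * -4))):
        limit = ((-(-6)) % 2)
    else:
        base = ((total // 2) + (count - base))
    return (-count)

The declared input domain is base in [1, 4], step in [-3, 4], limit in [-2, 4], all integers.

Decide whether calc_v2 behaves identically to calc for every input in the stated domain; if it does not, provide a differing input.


Try base=1, step=-3, limit=4.
calc: count = -5; total = -4; (not ((base - total) == min(step, 9))) -> true; limit = -5; ((max(4, 1) + (step // (limit - 4))) == (-4 * limit)) -> false; limit = 0; return 5
calc_v2: count = -5; total = -4; (not (not ((base - total) == min(step, 9)))) -> false; division by zero -> ERROR
5 and ERROR differ, so these are not the same function on this domain.
verdict: not equivalent; witness: base=1, step=-3, limit=4


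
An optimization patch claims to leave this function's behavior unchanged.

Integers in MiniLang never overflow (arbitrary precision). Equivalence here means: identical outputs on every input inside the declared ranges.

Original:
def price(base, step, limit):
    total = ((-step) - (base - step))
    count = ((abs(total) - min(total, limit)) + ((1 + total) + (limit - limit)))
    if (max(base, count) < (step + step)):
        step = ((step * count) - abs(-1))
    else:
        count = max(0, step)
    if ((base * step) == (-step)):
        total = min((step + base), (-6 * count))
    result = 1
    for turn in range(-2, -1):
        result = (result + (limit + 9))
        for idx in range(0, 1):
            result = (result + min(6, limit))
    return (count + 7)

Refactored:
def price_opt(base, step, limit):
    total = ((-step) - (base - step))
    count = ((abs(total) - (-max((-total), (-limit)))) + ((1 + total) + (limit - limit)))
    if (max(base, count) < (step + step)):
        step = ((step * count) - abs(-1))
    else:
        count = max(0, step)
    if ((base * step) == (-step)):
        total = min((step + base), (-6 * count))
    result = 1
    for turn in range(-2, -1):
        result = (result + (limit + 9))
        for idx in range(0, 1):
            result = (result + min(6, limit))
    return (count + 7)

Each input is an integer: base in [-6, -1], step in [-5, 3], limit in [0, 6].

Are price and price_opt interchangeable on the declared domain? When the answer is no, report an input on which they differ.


Equivalent — the differences include min/max/abs usage differs, yet no declared input distinguishes the two.
Spot check at base=-3, step=3, limit=2 — price: total becomes 3; next count becomes 5; next (max(base, count) < (step + step)) evaluates to true; next step becomes 14; next ((base * step) == (-step)) evaluates to false; next result becomes 1; next at turn=-2:; next result becomes 12; next at idx=0:; next result becomes 14; next final value 12. price_opt: total becomes 3; next count becomes 5; next (max(base, count) < (step + step)) evaluates to true; next step becomes 14; next ((base * step) == (-step)) evaluates to false; next result becomes 1; next at turn=-2:; next result becomes 12; next at idx=0:; next result becomes 14; next final value 12. Both give 12.
Every one of the 378 inputs gives matching results.
verdict: equivalent


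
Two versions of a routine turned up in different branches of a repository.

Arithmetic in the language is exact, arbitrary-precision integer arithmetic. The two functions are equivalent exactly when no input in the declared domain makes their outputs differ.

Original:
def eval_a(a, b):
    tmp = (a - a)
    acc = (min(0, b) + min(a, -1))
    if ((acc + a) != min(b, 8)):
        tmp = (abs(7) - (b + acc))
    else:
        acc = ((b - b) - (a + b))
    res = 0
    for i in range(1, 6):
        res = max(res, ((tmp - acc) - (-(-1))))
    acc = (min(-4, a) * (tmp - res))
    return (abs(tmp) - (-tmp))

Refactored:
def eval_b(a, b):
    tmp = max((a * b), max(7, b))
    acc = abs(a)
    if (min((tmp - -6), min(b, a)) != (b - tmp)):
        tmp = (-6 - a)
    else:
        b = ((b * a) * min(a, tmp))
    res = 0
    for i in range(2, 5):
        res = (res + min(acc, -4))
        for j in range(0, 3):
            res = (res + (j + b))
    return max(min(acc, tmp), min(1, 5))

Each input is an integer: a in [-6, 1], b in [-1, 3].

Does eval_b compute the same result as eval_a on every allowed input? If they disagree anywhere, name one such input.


Not equivalent: a=-6, b=-1 separates them (30 vs 1).
eval_a: tmp := 0 | acc := -7 | ((acc + a) != min(b, 8)): true | tmp := 15 | res := 0 | iter i=1: | res := 21 | iter i=2: | res := 21 | iter i=3: | res := 21 | iter i=4: | res := 21 | iter i=5: | res := 21 | acc := 36 | result 30
eval_b: tmp := 7 | acc := 6 | (min((tmp - -6), min(b, a)) != (b - tmp)): true | tmp := 0 | res := 0 | iter i=2: | res := -4 | iter j=0: | res := -5 | iter j=1: | res := -5 | iter j=2: | res := -4 | iter i=3: | res := -8 | iter j=0: | res := -9 | iter j=1: | res := -9 | iter j=2: | res := -8 | iter i=4: | res := -12 | iter j=0: | res := -13 | iter j=1: | res := -13 | iter j=2: | res := -12 | result 1
verdict: not equivalent; witness: a=-6, b=-1
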